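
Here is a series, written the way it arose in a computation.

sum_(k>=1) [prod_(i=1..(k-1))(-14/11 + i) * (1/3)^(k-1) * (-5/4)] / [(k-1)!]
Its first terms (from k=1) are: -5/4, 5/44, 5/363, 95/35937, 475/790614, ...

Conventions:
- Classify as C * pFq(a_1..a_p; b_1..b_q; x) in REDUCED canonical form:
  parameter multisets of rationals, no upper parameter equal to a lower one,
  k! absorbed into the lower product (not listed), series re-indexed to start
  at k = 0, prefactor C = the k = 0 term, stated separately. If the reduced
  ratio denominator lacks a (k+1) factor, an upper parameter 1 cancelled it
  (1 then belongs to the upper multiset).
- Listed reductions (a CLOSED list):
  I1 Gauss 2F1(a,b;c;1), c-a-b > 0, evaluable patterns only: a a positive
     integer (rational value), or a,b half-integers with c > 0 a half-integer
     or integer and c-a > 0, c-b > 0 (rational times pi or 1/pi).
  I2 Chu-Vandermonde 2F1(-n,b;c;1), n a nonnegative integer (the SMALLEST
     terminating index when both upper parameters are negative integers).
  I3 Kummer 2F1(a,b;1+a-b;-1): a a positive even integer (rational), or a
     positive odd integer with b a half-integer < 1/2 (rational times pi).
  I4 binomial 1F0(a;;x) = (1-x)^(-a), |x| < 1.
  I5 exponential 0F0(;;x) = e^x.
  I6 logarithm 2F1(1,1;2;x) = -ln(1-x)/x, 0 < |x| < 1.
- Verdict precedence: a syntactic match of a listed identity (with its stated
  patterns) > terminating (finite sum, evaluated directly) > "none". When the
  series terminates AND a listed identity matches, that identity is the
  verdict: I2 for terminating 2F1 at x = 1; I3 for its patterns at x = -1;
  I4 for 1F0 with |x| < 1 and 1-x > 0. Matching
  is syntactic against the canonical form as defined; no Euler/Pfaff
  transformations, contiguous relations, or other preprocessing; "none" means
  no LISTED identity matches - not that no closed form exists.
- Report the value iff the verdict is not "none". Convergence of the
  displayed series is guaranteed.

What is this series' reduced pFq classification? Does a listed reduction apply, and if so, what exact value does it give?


Reduced: x = 1/3, 1F0, upper = {-3/11}, lower = {-}, C = -5/4. Verdict: binomial (I4) fires (the 1F0 binomial series: exponent 3/11, x = 1/3). Hence: (-5/4) * (2/3)^(3/11).

Key step: with t_0 = -5/4, the running product (C = -5/4) telescopes to a rising factorial.
Consecutive-term ratio: r(k) = (1/3) * (k-3/11) / [(k+1)] ; factor over Q: parameters, x = (1/3), and C = -5/4.


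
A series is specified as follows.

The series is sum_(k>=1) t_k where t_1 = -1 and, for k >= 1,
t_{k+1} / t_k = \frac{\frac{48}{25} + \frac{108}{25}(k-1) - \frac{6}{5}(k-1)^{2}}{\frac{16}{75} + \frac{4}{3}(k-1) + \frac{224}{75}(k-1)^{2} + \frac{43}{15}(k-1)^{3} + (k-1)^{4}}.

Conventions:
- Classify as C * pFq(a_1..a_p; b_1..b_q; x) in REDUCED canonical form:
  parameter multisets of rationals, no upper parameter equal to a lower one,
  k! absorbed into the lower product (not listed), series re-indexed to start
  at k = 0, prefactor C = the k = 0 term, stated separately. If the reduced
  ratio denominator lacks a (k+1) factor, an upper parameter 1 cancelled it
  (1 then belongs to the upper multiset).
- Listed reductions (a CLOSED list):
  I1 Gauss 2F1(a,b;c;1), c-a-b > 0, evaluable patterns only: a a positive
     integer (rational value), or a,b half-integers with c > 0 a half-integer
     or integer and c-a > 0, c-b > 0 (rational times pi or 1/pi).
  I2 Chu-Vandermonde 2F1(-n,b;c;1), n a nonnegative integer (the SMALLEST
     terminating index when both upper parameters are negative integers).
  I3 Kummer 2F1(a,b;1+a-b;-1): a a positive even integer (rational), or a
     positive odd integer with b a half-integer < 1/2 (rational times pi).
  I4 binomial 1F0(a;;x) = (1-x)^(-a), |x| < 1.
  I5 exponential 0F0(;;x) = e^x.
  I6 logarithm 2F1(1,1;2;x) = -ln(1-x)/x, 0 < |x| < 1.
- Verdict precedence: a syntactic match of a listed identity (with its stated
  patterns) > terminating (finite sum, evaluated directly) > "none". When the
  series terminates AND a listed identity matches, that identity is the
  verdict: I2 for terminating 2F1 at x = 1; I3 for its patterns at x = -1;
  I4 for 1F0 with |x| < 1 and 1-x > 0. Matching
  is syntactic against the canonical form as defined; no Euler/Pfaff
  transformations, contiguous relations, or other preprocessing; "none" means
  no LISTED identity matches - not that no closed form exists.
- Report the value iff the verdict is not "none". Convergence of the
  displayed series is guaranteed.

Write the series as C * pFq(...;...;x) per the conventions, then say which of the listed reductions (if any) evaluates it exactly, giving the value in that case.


With C = -1: the canonical form is 1F2(-4; \frac{2}{3}, \frac{4}{5}; -\frac{6}{5}). Verdict: terminating. (-4)_k vanishes past k = 4, leaving a 5-term sum, computed directly. Its exact value is -\frac{26737}{1672}.

Key observation: with t_0 = -1, the parameter 2/5 appears in both the upper and lower lists and cancels.
Adjacent-term ratio: r(k) = -\frac{6}{5} * (k-4) / [(k+\frac{2}{3}) (k+\frac{4}{5}) (k+1)] - rational in k, leading ratio -\frac{6}{5}; with t_0 = -1, classification follows.


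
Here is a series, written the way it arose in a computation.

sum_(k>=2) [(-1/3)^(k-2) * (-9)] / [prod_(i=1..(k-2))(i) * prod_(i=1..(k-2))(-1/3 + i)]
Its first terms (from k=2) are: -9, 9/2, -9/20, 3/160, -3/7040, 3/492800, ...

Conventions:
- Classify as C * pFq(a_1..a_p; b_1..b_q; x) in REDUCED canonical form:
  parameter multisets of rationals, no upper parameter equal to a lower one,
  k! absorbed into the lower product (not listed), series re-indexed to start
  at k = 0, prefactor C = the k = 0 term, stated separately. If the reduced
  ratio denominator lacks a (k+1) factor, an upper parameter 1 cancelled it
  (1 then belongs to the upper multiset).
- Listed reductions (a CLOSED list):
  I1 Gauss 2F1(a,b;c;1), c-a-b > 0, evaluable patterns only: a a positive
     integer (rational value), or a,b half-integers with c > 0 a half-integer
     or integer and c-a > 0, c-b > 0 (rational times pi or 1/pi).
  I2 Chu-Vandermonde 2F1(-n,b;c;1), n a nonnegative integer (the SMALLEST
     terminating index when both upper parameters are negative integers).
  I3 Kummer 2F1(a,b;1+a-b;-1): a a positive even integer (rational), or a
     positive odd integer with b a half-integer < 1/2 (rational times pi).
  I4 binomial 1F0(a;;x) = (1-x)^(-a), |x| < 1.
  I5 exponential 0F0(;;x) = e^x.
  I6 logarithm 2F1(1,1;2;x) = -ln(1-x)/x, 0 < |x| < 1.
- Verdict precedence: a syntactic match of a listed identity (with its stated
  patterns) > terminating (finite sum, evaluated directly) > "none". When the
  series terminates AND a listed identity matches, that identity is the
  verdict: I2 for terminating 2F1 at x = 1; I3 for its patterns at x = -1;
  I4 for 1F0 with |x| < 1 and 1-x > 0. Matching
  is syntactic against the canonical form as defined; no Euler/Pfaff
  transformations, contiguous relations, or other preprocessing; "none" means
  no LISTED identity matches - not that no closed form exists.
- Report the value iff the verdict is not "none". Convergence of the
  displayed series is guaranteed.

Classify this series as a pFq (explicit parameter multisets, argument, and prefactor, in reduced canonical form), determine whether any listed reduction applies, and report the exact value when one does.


Classification (C = -9): 0F1 with upper {-}, lower {2/3}, argument x = -1/3. Verdict: none. Every listed pattern misses the 0F1 form at -1/3, upper {-}.

Key observation: t_0 = -9 here, and the product of the first k integers (C = -9) is k!.
Step ratio: r(k) = (-1/3) * 1 / [(k+2/3) (k+1)] - rational in k. x = (-1/3); t_0 = -9; negate the roots.


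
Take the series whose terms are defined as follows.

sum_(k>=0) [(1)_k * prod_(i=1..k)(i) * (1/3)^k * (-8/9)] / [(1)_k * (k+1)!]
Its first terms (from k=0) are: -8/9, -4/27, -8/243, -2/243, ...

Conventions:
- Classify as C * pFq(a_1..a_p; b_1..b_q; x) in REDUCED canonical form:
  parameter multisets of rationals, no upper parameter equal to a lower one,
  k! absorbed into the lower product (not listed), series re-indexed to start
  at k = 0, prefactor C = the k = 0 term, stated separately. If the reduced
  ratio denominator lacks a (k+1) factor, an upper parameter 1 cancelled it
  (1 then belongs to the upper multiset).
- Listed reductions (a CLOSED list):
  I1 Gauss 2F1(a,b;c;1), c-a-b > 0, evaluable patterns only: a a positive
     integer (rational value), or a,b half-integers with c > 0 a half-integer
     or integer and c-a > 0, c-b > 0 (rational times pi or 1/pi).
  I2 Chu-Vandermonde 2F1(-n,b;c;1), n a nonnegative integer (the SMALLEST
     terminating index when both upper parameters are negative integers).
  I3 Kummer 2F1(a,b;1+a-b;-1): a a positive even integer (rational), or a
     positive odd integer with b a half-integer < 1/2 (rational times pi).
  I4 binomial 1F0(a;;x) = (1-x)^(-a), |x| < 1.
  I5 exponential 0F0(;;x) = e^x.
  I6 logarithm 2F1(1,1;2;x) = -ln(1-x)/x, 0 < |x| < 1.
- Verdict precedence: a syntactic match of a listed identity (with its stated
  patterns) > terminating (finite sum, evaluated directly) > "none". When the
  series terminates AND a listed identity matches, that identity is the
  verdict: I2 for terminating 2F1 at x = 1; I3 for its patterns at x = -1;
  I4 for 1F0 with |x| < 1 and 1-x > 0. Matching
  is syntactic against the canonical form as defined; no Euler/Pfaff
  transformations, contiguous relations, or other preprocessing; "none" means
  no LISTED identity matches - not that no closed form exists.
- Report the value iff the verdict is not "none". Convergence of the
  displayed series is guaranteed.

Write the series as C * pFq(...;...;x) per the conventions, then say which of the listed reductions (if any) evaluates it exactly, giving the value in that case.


Classification (C = -8/9): 2F1 with upper {1, 1}, lower {2}, argument x = 1/3. Verdict: logarithm (I6) fires (the logarithm: parameters (1,1;2), x = 1/3). Sum: (8/3) * ln(2/3).

Structural cue: t_0 = -8/9 here, and the denominator's factorial ratio (C = -8/9) is a lower Pochhammer.
Adjacent-term ratio: r(k) = (1/3) * (k+1) (k+1) / [(k+2) (k+1)] - rational in k, leading ratio (1/3); with t_0 = -8/9, classification follows.


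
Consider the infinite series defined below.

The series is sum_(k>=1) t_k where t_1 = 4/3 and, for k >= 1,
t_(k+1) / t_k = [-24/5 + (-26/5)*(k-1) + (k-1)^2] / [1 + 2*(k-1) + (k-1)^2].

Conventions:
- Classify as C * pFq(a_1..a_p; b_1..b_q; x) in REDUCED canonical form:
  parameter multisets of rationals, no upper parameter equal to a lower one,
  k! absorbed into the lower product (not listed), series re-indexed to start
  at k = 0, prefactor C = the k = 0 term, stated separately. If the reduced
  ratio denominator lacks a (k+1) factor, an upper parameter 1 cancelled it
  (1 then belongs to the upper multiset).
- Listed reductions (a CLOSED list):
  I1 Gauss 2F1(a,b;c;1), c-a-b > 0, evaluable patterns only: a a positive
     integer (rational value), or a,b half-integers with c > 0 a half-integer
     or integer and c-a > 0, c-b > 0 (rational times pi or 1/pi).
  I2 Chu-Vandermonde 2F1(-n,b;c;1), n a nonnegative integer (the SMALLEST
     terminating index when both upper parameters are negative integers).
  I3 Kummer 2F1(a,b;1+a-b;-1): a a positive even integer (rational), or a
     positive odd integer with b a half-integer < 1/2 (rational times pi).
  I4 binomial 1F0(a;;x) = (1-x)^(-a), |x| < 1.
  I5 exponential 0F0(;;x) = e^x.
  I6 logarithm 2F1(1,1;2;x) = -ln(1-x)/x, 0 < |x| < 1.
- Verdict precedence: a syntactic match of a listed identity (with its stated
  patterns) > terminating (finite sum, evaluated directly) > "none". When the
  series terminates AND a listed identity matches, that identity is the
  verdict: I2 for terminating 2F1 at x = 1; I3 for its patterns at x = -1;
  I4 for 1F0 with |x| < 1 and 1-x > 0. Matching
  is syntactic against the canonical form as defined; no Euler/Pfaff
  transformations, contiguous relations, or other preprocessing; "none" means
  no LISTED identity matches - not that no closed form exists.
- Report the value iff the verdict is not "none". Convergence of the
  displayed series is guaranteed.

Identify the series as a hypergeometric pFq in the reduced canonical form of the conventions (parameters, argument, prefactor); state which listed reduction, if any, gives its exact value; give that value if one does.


At argument 1: a 2F1 with upper {-6, 4/5}, lower {1}, scaled by C = 4/3. Verdict: Chu-Vandermonde (I2) applies (terminating 2F1 at x = 1 with n = 6, b = 4/5, c = 1). Value: 16016/234375.

First insight: from the first term 4/3: the expanded ratio factors over Q; prefactor 4/3, roots give parameters.
Adjacent-term ratio: r(k) = 1 * (k-6) (k+4/5) / [(k+1) (k+1)] - rational in k, leading ratio 1; with t_0 = 4/3, classification follows.


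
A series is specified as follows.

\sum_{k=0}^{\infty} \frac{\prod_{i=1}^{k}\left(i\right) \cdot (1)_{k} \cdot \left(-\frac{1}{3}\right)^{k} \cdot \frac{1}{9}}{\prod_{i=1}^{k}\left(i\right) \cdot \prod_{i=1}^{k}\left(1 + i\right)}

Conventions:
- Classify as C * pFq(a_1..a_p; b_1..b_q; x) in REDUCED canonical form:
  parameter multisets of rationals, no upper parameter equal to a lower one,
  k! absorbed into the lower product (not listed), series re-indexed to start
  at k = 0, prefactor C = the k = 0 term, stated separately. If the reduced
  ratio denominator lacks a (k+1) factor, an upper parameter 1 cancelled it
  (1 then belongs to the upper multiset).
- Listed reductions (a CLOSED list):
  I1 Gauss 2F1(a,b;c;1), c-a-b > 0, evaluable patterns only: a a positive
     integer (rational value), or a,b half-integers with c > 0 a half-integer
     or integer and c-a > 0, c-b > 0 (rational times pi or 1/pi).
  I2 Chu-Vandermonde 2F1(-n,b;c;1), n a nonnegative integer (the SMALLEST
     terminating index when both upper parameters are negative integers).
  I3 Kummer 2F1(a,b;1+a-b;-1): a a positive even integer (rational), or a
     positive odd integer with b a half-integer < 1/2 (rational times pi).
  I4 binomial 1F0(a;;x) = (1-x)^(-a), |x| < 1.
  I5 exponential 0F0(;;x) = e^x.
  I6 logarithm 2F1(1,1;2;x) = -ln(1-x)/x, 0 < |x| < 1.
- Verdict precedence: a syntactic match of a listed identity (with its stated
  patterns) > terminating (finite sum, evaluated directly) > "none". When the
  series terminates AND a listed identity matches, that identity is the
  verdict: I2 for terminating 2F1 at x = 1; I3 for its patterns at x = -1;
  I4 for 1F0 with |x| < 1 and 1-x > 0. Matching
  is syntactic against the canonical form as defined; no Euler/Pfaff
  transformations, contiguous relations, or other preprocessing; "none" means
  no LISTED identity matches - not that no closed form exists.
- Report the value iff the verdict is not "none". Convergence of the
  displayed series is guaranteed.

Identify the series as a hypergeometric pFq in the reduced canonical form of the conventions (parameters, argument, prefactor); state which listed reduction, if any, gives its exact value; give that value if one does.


This is \frac{1}{9} * 2F1(1, 1; 2; -\frac{1}{3}) in reduced canonical form. Verdict: logarithm (I6) matches (the logarithm: parameters (1,1;2), x = -\frac{1}{3}). Exact value: \frac{1}{3} \cdot \ln\left(\frac{4}{3}\right).

The tell: t_0 = \frac{1}{9} here, and the product of the first k integers (prefactor 1/9) is k!.
Step ratio: r(k) = -\frac{1}{3} * (k+1) (k+1) / [(k+2) (k+1)] ; factor over Q: parameters, x = -\frac{1}{3}, and C = \frac{1}{9}.


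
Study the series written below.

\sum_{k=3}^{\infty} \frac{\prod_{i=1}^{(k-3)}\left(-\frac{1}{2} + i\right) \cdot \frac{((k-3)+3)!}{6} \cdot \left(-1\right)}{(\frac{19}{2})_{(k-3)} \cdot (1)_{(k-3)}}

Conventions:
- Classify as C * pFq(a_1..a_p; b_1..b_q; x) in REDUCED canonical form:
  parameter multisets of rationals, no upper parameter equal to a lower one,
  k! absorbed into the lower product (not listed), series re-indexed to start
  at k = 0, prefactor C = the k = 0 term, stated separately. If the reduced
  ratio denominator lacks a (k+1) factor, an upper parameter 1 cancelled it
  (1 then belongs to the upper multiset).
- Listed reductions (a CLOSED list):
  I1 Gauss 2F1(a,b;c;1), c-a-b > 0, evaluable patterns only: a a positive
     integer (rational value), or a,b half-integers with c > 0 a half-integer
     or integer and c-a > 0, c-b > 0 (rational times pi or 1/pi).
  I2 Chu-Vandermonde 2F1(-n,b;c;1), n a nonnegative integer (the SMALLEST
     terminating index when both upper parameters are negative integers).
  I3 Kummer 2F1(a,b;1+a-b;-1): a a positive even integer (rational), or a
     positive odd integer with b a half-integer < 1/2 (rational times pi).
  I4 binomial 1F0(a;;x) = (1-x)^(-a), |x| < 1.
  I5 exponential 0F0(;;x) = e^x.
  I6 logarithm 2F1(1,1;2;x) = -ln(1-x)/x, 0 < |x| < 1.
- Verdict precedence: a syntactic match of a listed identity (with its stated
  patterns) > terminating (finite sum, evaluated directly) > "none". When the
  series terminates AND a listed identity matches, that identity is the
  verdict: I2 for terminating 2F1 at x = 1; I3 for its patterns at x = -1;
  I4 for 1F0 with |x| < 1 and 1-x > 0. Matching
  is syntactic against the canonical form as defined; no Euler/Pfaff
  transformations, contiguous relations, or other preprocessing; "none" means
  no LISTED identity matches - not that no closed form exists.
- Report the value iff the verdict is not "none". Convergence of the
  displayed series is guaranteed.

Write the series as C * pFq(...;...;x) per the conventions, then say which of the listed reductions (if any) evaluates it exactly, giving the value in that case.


Classification (C = -1): 2F1 with upper {\frac{1}{2}, 4}, lower {\frac{19}{2}}, argument x = 1. Verdict: Gauss's theorem (I1) matches (x = 1: the Gamma ratio telescopes since c-a-b = 5 > 0 and a = 4 in Z>0). Hence: -\frac{2431}{1792}.

First insight: t_0 being -1, (1)_k (C = -1) is k! itself.
Consecutive-term ratio: r(k) = 1 * (k+\frac{1}{2}) (k+4) / [(k+\frac{19}{2}) (k+1)] - rational in k. x = 1; t_0 = -1; negate the roots.


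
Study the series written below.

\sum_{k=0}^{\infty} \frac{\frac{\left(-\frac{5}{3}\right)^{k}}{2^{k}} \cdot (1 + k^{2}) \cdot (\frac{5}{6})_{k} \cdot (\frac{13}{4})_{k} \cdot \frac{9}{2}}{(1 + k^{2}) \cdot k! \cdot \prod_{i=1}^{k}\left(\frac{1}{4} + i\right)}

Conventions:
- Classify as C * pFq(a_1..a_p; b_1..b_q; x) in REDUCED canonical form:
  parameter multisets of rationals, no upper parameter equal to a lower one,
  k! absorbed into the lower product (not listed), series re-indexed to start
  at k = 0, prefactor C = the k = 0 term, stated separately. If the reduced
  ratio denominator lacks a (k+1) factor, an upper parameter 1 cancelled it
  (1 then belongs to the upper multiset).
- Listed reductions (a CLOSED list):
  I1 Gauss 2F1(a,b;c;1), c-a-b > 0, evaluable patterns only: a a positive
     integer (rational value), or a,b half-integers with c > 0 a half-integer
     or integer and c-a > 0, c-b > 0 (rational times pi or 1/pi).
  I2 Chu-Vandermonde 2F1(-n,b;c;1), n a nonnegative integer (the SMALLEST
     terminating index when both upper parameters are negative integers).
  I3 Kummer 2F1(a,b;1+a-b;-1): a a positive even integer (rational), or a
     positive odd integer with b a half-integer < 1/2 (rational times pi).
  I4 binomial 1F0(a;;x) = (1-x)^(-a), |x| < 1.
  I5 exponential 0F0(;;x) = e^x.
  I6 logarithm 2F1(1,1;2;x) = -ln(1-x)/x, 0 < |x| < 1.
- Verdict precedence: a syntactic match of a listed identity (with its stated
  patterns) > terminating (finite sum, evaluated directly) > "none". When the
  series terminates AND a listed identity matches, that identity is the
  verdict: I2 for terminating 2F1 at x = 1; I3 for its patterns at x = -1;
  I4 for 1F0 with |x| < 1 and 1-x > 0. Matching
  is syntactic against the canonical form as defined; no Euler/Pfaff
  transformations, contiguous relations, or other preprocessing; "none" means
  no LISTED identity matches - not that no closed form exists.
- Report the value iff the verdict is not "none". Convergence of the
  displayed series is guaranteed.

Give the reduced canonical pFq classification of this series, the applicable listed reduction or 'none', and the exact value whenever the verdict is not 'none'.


Key step: t_0 being \frac{9}{2}, the factor k^2 + 1 cancels (top and bottom), leaving C = 9/2, x = -5/6.
Term ratio: r(k) = -\frac{5}{6} * (k+\frac{5}{6}) (k+\frac{13}{4}) / [(k+\frac{5}{4}) (k+1)] - rational; roots negated = parameters, x = -\frac{5}{6}, C = \frac{9}{2}.

With C = \frac{9}{2}: the canonical form is 2F1(\frac{5}{6}, \frac{13}{4}; \frac{5}{4}; -\frac{5}{6}). Verdict: none. A 2F1 with upper {\frac{5}{6}, \frac{13}{4}} fits none of I1-I6 at x = -\frac{5}{6}; the sum runs forever.


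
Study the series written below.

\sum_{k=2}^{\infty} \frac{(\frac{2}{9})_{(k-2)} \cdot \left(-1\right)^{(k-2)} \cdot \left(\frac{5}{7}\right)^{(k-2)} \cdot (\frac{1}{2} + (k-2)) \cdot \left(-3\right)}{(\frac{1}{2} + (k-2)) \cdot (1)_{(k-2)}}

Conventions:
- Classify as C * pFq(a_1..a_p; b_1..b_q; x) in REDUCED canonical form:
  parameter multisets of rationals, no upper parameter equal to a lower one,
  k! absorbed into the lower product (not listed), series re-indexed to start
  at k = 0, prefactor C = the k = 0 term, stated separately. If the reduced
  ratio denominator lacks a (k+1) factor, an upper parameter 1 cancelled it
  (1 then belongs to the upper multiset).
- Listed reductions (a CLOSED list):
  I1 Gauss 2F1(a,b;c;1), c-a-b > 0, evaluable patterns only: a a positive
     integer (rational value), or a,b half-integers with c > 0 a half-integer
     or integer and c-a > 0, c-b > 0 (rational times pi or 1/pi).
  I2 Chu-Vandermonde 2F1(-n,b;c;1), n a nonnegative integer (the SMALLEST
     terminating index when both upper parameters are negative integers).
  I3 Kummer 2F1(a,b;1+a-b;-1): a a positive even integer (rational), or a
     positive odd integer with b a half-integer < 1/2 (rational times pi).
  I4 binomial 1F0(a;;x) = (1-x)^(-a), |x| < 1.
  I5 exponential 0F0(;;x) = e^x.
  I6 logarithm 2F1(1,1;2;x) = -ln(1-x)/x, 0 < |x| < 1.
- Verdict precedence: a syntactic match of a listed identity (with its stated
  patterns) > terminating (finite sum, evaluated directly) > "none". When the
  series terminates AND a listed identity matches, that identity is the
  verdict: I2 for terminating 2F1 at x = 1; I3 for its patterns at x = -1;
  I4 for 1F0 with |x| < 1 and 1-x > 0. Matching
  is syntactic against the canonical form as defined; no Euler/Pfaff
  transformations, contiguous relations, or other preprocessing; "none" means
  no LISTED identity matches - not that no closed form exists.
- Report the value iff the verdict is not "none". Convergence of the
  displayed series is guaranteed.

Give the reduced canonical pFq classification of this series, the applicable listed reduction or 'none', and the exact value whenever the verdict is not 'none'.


Classification (C = -3): 1F0 with upper {\frac{2}{9}}, lower {-}, argument x = -\frac{5}{7}. Verdict: the I4 binomial reduction fires (the 1F0 binomial series: exponent -2/9, x = -\frac{5}{7}). Its exact value is \left(-3\right) \cdot \left(\frac{12}{7}\right)^{-\frac{2}{9}}.

First insight: from the first term -3: striking the common factor k + 1/2 reduces the term (C = -3).
Step ratio: r(k) = -\frac{5}{7} * (k+\frac{2}{9}) / [(k+1)] - rational; roots negated = parameters, x = -\frac{5}{7}, C = -3.


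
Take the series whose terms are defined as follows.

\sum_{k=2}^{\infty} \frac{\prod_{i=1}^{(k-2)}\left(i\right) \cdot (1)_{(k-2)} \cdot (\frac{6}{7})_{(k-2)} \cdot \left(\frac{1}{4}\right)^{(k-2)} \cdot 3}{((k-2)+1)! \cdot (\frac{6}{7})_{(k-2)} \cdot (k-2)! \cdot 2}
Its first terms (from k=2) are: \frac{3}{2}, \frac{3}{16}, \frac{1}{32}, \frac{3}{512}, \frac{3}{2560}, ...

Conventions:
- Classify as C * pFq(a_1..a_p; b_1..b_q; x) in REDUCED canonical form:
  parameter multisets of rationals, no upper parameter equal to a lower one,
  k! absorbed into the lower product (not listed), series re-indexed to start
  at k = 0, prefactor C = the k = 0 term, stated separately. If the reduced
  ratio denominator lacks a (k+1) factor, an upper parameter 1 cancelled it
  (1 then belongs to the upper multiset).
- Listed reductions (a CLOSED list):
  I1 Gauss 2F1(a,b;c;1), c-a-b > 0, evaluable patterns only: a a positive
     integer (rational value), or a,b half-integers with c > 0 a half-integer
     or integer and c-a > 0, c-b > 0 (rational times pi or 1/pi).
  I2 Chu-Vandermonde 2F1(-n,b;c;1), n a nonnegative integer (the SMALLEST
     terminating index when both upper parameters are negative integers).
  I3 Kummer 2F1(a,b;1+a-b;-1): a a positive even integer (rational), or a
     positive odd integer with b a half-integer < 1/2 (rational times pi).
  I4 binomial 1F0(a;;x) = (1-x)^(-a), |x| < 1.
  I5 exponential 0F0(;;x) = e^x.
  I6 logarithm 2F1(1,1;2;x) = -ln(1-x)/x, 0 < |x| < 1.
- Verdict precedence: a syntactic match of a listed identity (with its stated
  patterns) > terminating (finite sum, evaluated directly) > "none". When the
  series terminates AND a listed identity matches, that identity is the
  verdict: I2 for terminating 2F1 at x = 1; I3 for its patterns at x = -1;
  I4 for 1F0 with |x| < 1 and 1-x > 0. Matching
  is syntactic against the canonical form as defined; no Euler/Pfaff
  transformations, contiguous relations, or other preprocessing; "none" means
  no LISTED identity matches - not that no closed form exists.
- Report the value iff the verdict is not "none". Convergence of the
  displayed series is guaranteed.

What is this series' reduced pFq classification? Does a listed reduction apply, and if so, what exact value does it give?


Prefactor \frac{3}{2}, argument \frac{1}{4}: 2F1 with upper {1, 1} over lower {2}. Verdict: the logarithmic series (I6) matches (the logarithm: parameters (1,1;2), x = \frac{1}{4}). Exact value: \left(-6\right) \cdot \ln\left(\frac{3}{4}\right).

The tell: t_0 = \frac{3}{2} here, and the running product (C = 3/2, x = 1/4) telescopes to a rising factorial.
Step ratio: r(k) = \frac{1}{4} * (k+1) (k+1) / [(k+2) (k+1)] ; factor over Q: parameters, x = \frac{1}{4}, and C = \frac{3}{2}.


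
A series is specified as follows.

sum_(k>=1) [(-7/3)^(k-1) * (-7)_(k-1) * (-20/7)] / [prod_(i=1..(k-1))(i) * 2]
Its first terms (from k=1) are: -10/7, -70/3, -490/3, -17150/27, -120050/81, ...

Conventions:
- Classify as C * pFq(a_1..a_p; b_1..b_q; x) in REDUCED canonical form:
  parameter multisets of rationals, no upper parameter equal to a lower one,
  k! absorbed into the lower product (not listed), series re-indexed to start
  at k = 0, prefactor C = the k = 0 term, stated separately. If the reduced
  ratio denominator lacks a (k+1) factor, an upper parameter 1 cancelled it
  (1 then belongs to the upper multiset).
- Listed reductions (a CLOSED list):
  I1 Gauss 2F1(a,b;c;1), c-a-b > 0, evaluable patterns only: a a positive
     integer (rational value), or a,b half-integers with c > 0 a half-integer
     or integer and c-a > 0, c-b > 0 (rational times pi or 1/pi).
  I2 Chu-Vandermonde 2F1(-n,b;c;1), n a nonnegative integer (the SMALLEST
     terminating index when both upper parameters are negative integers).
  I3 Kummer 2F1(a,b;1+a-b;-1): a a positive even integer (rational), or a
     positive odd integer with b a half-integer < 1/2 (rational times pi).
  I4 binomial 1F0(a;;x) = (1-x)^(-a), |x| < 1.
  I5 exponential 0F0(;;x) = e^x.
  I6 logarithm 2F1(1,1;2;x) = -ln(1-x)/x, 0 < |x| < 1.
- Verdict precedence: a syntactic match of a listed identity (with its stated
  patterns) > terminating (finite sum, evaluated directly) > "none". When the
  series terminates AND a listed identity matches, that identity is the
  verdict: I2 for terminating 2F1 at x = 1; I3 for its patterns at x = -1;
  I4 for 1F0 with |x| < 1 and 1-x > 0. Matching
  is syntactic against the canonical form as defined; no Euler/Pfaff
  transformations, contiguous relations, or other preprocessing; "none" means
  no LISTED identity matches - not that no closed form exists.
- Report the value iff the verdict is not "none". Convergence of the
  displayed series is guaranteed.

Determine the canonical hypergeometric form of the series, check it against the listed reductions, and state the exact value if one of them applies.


Reduced: x = -7/3, 1F0, upper = {-7}, lower = {-}, C = -10/7. Verdict: terminating - upper -7 stops the sum at k = 7; the 8 terms are added exactly. Exact value: -100000000/15309.

Structural cue: with t_0 = -10/7, the constant factors (prefactor -10/7) combine into one prefactor.
Consecutive-term ratio: r(k) = (-7/3) * (k-7) / [(k+1)] - poly over poly, x = (-7/3) from leading terms; C = -10/7 at k = 0.


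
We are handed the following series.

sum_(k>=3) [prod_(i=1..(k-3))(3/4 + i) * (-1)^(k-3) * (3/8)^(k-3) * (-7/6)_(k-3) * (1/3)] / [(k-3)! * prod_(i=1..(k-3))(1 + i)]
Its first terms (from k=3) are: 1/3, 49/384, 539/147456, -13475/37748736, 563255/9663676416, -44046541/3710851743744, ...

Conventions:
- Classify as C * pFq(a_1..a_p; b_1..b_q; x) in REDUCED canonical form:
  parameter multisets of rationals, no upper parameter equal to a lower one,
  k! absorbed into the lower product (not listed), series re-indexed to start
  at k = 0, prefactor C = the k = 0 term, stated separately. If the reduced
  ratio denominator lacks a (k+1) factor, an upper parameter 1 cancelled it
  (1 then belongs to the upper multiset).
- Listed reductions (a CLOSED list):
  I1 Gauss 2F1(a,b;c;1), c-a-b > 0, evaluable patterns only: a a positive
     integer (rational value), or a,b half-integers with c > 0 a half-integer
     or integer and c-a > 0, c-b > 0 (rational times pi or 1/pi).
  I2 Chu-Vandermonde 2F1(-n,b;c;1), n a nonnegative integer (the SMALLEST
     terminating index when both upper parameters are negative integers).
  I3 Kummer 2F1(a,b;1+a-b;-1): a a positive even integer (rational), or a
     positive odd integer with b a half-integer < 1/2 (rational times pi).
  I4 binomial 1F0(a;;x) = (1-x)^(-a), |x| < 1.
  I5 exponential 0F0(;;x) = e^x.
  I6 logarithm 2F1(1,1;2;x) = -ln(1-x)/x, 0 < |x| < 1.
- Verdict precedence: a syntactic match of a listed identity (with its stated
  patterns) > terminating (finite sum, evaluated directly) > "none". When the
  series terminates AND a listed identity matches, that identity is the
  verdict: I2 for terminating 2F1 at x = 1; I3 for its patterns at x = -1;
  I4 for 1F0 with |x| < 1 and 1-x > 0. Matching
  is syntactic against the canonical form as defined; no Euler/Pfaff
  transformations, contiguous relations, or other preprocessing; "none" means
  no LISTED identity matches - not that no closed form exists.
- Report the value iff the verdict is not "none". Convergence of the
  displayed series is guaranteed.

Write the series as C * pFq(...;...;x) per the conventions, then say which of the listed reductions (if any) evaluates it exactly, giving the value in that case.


The tell: x = (-3/8) and the lower running product (C = 1/3) is a rising factorial.
Ratio: r(k) = (-3/8) * (k-7/6) (k+7/4) / [(k+2) (k+1)] - poly over poly, x = (-3/8) from leading terms; C = 1/3 at k = 0.

Prefactor 1/3, argument -3/8: 2F1 with upper {-7/6, 7/4} over lower {2}. Verdict: none - at argument -3/8 the multisets {-7/6, 7/4} ; {2} match no listed identity.


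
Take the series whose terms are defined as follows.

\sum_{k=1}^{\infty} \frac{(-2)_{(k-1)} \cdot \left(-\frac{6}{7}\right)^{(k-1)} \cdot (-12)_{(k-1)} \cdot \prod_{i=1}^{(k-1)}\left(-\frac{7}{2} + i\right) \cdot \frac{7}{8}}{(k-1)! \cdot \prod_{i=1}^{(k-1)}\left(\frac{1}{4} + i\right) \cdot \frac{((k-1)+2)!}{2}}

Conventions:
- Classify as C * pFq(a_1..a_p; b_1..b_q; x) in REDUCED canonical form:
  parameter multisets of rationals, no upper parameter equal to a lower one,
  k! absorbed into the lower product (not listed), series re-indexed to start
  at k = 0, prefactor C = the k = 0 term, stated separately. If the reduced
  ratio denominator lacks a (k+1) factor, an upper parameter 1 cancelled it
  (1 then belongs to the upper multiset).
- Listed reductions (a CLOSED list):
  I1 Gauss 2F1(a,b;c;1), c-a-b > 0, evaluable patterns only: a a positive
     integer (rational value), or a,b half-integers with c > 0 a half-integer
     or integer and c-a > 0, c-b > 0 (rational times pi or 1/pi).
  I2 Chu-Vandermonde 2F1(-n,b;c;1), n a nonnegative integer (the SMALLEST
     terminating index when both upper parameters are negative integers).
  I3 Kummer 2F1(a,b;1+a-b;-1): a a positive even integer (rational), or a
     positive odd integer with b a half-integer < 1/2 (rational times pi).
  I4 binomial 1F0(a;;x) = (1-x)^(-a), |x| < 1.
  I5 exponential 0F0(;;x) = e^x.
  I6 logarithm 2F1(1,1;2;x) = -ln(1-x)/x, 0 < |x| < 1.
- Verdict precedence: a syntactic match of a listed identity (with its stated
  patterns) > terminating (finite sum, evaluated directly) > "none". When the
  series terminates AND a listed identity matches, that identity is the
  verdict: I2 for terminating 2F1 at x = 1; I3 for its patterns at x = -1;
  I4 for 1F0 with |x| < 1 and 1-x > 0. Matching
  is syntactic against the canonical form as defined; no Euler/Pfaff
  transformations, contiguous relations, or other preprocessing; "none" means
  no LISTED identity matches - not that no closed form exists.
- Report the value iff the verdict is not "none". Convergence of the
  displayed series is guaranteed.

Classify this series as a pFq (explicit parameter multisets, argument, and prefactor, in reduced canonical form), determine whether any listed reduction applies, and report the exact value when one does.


x = -\frac{6}{7} here; the reduced form reads 3F2, upper {-12, -\frac{5}{2}, -2}, lower {\frac{5}{4}, 3}, C = \frac{7}{8}. Verdict: terminating - the sum ends at index 2 because -2 is a negative integer; exact evaluation follows. Hence: \frac{1249}{56}.

Key step: from the first term \frac{7}{8}: the running product (prefactor 7/8) telescopes to a rising factorial.
Adjacent-term ratio: r(k) = -\frac{6}{7} * (k-12) (k-\frac{5}{2}) (k-2) / [(k+\frac{5}{4}) (k+3) (k+1)] - rational; roots negated = parameters, x = -\frac{6}{7}, C = \frac{7}{8}.


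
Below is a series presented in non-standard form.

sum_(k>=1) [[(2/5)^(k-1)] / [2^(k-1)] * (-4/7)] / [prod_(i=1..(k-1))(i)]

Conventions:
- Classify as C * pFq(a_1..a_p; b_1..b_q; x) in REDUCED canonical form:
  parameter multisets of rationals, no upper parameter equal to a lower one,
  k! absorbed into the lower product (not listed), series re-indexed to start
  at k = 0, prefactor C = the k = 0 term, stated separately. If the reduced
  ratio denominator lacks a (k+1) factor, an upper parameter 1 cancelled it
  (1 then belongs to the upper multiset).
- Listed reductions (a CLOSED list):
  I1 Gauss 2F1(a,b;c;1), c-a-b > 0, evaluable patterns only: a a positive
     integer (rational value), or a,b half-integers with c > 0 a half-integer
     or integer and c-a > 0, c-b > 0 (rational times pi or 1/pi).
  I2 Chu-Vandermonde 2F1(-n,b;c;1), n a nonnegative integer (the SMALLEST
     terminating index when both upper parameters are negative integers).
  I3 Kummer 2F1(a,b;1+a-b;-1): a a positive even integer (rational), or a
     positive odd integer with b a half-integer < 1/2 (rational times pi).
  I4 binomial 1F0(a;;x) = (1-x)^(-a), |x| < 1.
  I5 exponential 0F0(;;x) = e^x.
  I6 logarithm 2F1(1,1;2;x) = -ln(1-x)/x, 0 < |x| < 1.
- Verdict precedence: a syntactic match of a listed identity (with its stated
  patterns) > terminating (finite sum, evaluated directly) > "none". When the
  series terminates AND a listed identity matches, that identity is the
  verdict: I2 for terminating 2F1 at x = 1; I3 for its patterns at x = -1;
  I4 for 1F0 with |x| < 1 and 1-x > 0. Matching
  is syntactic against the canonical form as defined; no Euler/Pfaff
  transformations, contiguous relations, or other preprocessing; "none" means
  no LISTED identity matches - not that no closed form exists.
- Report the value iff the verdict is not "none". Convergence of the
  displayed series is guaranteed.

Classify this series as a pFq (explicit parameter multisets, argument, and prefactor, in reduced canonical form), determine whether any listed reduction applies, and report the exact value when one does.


x = 1/5 here; the reduced form reads 0F0, upper {-}, lower {-}, C = -4/7. Verdict: exponential (I5) applies (the 0F0 exponential series at x = 1/5). Exact value: (-4/7) * e^(1/5).

The tell: x = (1/5) and the two k-th powers (C = -4/7) combine into one argument.
Consecutive-term ratio: r(k) = (1/5) * 1 / [(k+1)] - rational in k. x = (1/5); t_0 = -4/7; negate the roots.


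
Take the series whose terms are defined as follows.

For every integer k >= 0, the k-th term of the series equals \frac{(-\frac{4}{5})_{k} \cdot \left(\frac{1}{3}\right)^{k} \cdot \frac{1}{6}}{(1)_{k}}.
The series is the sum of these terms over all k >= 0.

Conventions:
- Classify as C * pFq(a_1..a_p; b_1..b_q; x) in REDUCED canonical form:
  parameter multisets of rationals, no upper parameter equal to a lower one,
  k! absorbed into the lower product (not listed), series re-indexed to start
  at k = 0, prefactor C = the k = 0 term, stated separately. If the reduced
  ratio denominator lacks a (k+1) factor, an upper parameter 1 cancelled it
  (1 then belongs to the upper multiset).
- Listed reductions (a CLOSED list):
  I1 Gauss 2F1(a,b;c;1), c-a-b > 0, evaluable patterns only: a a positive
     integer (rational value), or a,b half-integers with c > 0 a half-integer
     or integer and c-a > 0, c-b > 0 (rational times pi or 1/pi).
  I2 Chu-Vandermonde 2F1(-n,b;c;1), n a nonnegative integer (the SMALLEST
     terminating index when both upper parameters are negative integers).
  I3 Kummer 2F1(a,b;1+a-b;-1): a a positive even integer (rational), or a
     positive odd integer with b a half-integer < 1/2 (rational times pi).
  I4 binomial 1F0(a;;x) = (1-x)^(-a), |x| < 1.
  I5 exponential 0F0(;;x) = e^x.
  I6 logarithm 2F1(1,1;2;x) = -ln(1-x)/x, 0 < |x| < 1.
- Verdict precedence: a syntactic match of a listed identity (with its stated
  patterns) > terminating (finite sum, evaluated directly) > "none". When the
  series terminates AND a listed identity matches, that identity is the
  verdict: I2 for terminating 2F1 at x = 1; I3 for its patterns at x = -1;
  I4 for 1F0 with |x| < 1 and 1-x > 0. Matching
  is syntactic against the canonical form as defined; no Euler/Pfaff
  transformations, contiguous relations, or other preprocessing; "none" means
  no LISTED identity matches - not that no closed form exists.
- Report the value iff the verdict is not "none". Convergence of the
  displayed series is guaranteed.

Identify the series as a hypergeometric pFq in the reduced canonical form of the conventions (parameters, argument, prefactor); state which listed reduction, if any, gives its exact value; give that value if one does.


Structural cue: t_0 being \frac{1}{6}, (1)_k (prefactor 1/6) is k! itself.
Adjacent-term ratio: r(k) = \frac{1}{3} * (k-\frac{4}{5}) / [(k+1)] - poly over poly, x = \frac{1}{3} from leading terms; C = \frac{1}{6} at k = 0.

This is \frac{1}{6} * 1F0(-\frac{4}{5}; -; \frac{1}{3}) in reduced canonical form. Verdict: this is binomial (I4) (the 1F0 binomial series: exponent 4/5, x = \frac{1}{3}). Hence: \frac{1}{6} \cdot \left(\frac{2}{3}\right)^{\frac{4}{5}}.


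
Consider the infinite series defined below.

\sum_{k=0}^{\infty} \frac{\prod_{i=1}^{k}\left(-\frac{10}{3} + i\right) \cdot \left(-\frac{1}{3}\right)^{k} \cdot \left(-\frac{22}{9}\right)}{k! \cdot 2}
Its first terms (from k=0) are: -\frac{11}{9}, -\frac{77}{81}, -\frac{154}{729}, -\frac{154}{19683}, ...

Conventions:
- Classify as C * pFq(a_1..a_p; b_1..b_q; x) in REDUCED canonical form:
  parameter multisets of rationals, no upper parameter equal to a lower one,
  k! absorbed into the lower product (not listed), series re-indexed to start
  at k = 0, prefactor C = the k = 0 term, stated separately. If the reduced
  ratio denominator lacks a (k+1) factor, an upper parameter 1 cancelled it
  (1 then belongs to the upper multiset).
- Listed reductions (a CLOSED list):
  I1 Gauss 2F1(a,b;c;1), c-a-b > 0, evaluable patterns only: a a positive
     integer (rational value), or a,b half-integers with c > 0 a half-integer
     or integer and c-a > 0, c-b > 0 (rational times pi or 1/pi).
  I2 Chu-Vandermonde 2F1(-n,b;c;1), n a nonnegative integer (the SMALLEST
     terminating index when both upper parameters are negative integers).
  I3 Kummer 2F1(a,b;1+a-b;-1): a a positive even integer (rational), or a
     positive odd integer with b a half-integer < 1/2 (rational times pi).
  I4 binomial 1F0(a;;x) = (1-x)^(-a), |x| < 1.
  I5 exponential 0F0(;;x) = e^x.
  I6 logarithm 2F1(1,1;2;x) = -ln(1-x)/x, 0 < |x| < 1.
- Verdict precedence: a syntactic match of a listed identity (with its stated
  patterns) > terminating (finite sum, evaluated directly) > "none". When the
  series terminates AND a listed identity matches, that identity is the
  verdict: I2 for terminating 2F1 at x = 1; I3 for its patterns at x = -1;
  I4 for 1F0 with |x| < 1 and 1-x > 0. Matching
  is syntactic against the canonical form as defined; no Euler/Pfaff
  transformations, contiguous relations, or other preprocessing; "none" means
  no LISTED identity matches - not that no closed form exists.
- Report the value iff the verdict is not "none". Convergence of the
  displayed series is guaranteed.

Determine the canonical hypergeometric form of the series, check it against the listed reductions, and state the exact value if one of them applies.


The tell: t_0 = -\frac{11}{9} here, and the constant factors (C = -11/9) combine into one prefactor.
Step ratio: r(k) = -\frac{1}{3} * (k-\frac{7}{3}) / [(k+1)] - rational; roots negated = parameters, x = -\frac{1}{3}, C = -\frac{11}{9}.

x = -\frac{1}{3} here; the reduced form reads 1F0, upper {-\frac{7}{3}}, lower {-}, C = -\frac{11}{9}. Verdict at x = -\frac{1}{3}: binomial (I4) matches (the 1F0 binomial series: exponent 7/3, x = -\frac{1}{3}). Its exact value is \left(-\frac{11}{9}\right) \cdot \left(\frac{4}{3}\right)^{\frac{7}{3}}.
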